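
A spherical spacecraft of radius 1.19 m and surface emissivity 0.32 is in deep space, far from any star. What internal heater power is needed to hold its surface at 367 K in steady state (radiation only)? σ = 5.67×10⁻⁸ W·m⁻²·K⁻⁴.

P = εσ·4πr²·T⁴.
4πr² = 17.80 m²; T⁴ = 1.814×10¹⁰ K⁴.
P = 0.32·5.67×10⁻⁸·17.80·1.814×10¹⁰.

P ≈ 5860 W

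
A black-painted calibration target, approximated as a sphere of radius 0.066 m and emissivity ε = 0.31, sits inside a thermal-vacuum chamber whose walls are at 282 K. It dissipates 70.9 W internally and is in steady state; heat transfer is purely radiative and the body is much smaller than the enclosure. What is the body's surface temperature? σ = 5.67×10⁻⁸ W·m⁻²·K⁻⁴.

T ≈ 532 K

For a small grey body in a large enclosure, net radiated power = εσA(T⁴ − T_w⁴).
Steady state: P = εσA(T⁴ − T_w⁴) with A = 4πr² = 0.05474 m².
T⁴ = P/(εσA) + T_w⁴ = 70.9/(0.31·5.67×10⁻⁸·0.05474) + (282)⁴
    = 7.369×10¹⁰ + 6.324×10⁹ = 8.001×10¹⁰ K⁴.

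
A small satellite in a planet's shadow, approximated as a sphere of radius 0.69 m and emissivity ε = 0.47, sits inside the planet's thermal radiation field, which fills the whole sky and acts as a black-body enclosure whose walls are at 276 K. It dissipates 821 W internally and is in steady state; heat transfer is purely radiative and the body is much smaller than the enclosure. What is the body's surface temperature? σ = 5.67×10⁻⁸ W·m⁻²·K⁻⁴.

For a small grey body in a large enclosure, net radiated power = εσA(T⁴ − T_w⁴).
Steady state: P = εσA(T⁴ − T_w⁴) with A = 4πr² = 5.983 m².
T⁴ = P/(εσA) + T_w⁴ = 821/(0.47·5.67×10⁻⁸·5.983) + (276)⁴
    = 5.149×10⁹ + 5.803×10⁹ = 1.095×10¹⁰ K⁴.

T ≈ 324 K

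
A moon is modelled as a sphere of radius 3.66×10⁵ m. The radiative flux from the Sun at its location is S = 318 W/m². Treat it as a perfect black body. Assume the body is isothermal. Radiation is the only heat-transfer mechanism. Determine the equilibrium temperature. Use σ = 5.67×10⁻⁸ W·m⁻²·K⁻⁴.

At equilibrium, absorbed power = emitted power.
Absorbing cross-section = πr² = 4.208×10¹¹ m²; emitting surface = 4πr² = 1.683×10¹² m² (ratio 4).
S·A_cross = εσ·A_surf·T⁴  ⇒  T⁴ = S/(4σ).
T⁴ = 1.00·318/(4·5.67×10⁻⁸) = 1.402×10⁹ K⁴.
T = (1.402×10⁹)^(1/4).

T ≈ 194 K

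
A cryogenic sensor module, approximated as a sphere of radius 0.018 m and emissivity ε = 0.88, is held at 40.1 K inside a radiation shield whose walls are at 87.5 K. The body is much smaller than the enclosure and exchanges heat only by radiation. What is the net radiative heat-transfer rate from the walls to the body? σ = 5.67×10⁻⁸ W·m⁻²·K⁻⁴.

For a small grey body in a large enclosure: P_net = εσA(T_body⁴ − T_wall⁴).
A = 4πr² = 0.004072 m²; T_body⁴ − T_wall⁴ = 2.586×10⁶ − 5.862×10⁷ = -5.603×10⁷ K⁴.
|P_net| = 0.88·5.67×10⁻⁸·0.004072·5.603×10⁷.

P_net ≈ 0.0114 W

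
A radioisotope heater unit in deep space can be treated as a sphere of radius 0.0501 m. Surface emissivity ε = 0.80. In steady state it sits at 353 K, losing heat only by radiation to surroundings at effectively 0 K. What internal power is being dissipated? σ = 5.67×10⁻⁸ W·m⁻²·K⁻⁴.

Steady state: P = εσA T⁴.
A = 4πr² = 0.03154 m²; T⁴ = (353)⁴ = 1.553×10¹⁰ K⁴.
P = 0.80 × 5.67×10⁻⁸ × 0.03154 × 1.553×10¹⁰.

P ≈ 22.2 W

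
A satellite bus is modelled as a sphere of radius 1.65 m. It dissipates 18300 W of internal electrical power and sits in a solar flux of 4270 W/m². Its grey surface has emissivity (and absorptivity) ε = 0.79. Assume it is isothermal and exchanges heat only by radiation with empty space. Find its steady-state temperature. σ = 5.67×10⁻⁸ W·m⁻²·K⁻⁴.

T ≈ 419 K

At steady state, absorbed solar power + internal power = radiated power.
Absorbed: α·S·A_cross = 0.79·4270·8.553 = 28850 W (cross-section πr²).
Total input = 28850 + 18300 = 47150 W.
Radiated: εσ·A_surf·T⁴ with A_surf = 4πr² = 34.21 m².
T⁴ = 47150/(0.79·5.67×10⁻⁸·34.21) = 3.077×10¹⁰ K⁴.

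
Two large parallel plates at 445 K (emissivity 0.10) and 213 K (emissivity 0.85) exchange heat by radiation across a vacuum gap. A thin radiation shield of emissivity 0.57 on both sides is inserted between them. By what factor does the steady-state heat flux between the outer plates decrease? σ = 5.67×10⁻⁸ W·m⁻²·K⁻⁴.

Without shield: q₀ = σΔ(T⁴)/(1/ε₁+1/ε₂−1) with denominator 10.18.
With shield the two gaps are in series; the resistances add: (1/ε₁+1/ε_s−1)+(1/ε_s+1/ε₂−1) = 10.75+1.931 = 12.69.
Heat-flux ratio q₀/q = 12.69/10.18.

factor ≈ 1.25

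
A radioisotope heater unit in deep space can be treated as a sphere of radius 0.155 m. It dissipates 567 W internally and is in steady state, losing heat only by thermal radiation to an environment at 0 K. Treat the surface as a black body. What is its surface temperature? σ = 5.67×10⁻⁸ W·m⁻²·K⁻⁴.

T ≈ 427 K

Steady state: internal power = radiated power, P = εσA T⁴.
Radiating area A = 4πr² = 0.3019 m².
T⁴ = P/(εσA) = 567/(1.0·5.67×10⁻⁸·0.3019) = 3.312×10¹⁰ K⁴.
T = (3.312×10¹⁰)^(1/4).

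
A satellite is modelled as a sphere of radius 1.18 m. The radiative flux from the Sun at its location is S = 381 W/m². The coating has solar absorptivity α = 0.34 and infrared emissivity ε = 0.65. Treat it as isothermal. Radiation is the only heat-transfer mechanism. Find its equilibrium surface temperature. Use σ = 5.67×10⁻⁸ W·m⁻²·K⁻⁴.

At equilibrium, absorbed power = emitted power.
Absorbing cross-section = πr² = 4.374 m²; emitting surface = 4πr² = 17.50 m² (ratio 4).
αS·A_cross = εσ·A_surf·T⁴  ⇒  T⁴ = αS/(ε·4σ).
T⁴ = 0.340·381/(0.65·4·5.67×10⁻⁸) = 8.787×10⁸ K⁴.
T = (8.787×10⁸)^(1/4).

T ≈ 172 K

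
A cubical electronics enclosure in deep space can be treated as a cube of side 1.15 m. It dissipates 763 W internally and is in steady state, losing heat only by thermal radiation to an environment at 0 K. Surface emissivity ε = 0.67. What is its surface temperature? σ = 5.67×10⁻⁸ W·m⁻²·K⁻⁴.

T ≈ 224 K

Steady state: internal power = radiated power, P = εσA T⁴.
Radiating area A = 6L² = 7.935 m².
T⁴ = P/(εσA) = 763/(0.67·5.67×10⁻⁸·7.935) = 2.531×10⁹ K⁴.
T = (2.531×10⁹)^(1/4).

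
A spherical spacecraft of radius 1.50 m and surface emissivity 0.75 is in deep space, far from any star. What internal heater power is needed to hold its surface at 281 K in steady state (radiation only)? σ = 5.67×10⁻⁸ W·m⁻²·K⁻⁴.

P ≈ 7500 W

P = εσ·4πr²·T⁴.
4πr² = 28.27 m²; T⁴ = 6.235×10⁹ K⁴.
P = 0.75·5.67×10⁻⁸·28.27·6.235×10⁹.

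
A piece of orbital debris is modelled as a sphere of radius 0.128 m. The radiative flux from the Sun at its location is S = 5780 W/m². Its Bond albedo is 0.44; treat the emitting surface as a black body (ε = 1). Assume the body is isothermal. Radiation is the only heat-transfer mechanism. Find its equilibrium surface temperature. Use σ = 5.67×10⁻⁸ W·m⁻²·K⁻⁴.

At equilibrium, absorbed power = emitted power.
Absorbing cross-section = πr² = 0.05147 m²; emitting surface = 4πr² = 0.2059 m² (ratio 4).
(1−a)S·A_cross = εσ·A_surf·T⁴  ⇒  T⁴ = (1−a)S/(4σ).
T⁴ = 0.560·5780/(4·5.67×10⁻⁸) = 1.427×10¹⁰ K⁴.
T = (1.427×10¹⁰)^(1/4).

T ≈ 346 K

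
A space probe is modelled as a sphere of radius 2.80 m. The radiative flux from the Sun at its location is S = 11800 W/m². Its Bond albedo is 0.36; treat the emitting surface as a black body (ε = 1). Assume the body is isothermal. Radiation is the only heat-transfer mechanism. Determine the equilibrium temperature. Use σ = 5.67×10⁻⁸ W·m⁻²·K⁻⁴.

T ≈ 427 K

At equilibrium, absorbed power = emitted power.
Absorbing cross-section = πr² = 24.63 m²; emitting surface = 4πr² = 98.52 m² (ratio 4).
(1−a)S·A_cross = εσ·A_surf·T⁴  ⇒  T⁴ = (1−a)S/(4σ).
T⁴ = 0.640·11800/(4·5.67×10⁻⁸) = 3.330×10¹⁰ K⁴.
T = (3.330×10¹⁰)^(1/4).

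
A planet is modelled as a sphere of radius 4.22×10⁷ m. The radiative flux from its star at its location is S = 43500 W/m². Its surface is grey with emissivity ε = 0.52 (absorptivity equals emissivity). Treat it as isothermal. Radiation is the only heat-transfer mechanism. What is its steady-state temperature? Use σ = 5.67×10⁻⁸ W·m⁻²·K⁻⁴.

At equilibrium, absorbed power = emitted power.
Absorbing cross-section = πr² = 5.595×10¹⁵ m²; emitting surface = 4πr² = 2.238×10¹⁶ m² (ratio 4).
εS·A_cross = εσ·A_surf·T⁴  ⇒  T⁴ = S/(4σ)   (ε cancels).
T⁴ = 43500/(4·5.67×10⁻⁸) = 1.918×10¹¹ K⁴.
T = (1.918×10¹¹)^(1/4).

T ≈ 662 K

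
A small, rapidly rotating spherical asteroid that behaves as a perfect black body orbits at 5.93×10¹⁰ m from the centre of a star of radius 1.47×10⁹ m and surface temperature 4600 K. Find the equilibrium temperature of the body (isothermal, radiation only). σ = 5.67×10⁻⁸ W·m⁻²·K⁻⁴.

The star's surface emits σT_*⁴; at distance d the flux is S = σT_*⁴(R_*/d)².
S = 5.67×10⁻⁸·(4600)⁴·(1.47×10⁹/5.93×10¹⁰)² = 15600 W/m².
For an isothermal sphere T⁴ = (1−a)S/(4σ) = 6.879×10¹⁰ K⁴.

T ≈ 512 K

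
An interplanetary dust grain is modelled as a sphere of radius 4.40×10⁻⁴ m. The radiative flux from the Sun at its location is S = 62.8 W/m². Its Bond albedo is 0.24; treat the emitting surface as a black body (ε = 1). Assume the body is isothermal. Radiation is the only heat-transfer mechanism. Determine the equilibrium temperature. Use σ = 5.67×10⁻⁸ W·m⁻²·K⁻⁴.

At equilibrium, absorbed power = emitted power.
Absorbing cross-section = πr² = 6.082×10⁻⁷ m²; emitting surface = 4πr² = 2.433×10⁻⁶ m² (ratio 4).
(1−a)S·A_cross = εσ·A_surf·T⁴  ⇒  T⁴ = (1−a)S/(4σ).
T⁴ = 0.760·62.8/(4·5.67×10⁻⁸) = 2.104×10⁸ K⁴.
T = (2.104×10⁸)^(1/4).

T ≈ 120 K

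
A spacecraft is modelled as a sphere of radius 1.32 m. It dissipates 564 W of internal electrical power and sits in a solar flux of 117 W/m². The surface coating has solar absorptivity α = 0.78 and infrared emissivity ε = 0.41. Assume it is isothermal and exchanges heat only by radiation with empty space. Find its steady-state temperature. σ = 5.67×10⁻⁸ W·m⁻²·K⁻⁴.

T ≈ 214 K

At steady state, absorbed solar power + internal power = radiated power.
Absorbed: α·S·A_cross = 0.78·117·5.474 = 499.5 W (cross-section πr²).
Total input = 499.5 + 564 = 1064 W.
Radiated: εσ·A_surf·T⁴ with A_surf = 4πr² = 21.90 m².
T⁴ = 1064/(0.41·5.67×10⁻⁸·21.90) = 2.089×10⁹ K⁴.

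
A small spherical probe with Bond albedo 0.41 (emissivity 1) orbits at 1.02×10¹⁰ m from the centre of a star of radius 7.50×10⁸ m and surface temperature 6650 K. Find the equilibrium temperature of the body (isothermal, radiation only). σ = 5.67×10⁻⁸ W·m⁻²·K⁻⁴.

The star's surface emits σT_*⁴; at distance d the flux is S = σT_*⁴(R_*/d)².
S = 5.67×10⁻⁸·(6650)⁴·(7.50×10⁸/1.02×10¹⁰)² = 5.995×10⁵ W/m².
For an isothermal sphere T⁴ = (1−a)S/(4σ) = 1.560×10¹² K⁴.

T ≈ 1120 K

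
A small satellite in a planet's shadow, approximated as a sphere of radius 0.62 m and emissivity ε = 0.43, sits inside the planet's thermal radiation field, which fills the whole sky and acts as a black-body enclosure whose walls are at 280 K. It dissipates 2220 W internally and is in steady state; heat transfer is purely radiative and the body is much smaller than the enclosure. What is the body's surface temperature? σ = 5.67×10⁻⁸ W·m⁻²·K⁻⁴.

For a small grey body in a large enclosure, net radiated power = εσA(T⁴ − T_w⁴).
Steady state: P = εσA(T⁴ − T_w⁴) with A = 4πr² = 4.831 m².
T⁴ = P/(εσA) + T_w⁴ = 2220/(0.43·5.67×10⁻⁸·4.831) + (280)⁴
    = 1.885×10¹⁰ + 6.147×10⁹ = 2.500×10¹⁰ K⁴.

T ≈ 398 K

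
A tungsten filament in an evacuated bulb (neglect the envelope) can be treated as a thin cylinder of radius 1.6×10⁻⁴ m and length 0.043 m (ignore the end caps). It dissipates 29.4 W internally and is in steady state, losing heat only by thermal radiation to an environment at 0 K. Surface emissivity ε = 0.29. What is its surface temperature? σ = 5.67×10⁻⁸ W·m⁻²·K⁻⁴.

Steady state: internal power = radiated power, P = εσA T⁴.
Radiating area A = 2πrL = 4.323×10⁻⁵ m².
T⁴ = P/(εσA) = 29.4/(0.29·5.67×10⁻⁸·4.323×10⁻⁵) = 4.136×10¹³ K⁴.
T = (4.136×10¹³)^(1/4).

T ≈ 2540 K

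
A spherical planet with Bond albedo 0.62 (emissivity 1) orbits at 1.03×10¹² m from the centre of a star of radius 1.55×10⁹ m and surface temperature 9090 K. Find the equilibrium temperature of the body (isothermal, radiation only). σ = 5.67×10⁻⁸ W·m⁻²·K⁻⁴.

T ≈ 196 K

The star's surface emits σT_*⁴; at distance d the flux is S = σT_*⁴(R_*/d)².
S = 5.67×10⁻⁸·(9090)⁴·(1.55×10⁹/1.03×10¹²)² = 876.7 W/m².
For an isothermal sphere T⁴ = (1−a)S/(4σ) = 1.469×10⁹ K⁴.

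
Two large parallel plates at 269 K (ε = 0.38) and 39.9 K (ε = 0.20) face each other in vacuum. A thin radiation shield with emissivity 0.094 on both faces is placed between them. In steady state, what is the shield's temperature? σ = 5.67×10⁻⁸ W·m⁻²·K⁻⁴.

T_s ≈ 231 K

In steady state the net flux on the hot side equals that on the cold side.
σ(T₁⁴−T_s⁴)/D₁ = σ(T_s⁴−T₂⁴)/D₂, with D₁ = 1/ε₁+1/ε_s−1 = 12.27, D₂ = 1/ε_s+1/ε₂−1 = 14.64.
Solve for T_s⁴: T_s⁴ = (D₂·T₁⁴ + D₁·T₂⁴)/(D₁+D₂) = 2.850×10⁹ K⁴.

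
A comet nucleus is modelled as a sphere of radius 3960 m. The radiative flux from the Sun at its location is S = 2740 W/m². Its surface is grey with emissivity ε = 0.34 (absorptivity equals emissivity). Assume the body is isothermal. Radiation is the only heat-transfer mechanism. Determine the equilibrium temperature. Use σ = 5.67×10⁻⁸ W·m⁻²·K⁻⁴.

T ≈ 332 K

At equilibrium, absorbed power = emitted power.
Absorbing cross-section = πr² = 4.927×10⁷ m²; emitting surface = 4πr² = 1.971×10⁸ m² (ratio 4).
εS·A_cross = εσ·A_surf·T⁴  ⇒  T⁴ = S/(4σ)   (ε cancels).
T⁴ = 2740/(4·5.67×10⁻⁸) = 1.208×10¹⁰ K⁴.
T = (1.208×10¹⁰)^(1/4).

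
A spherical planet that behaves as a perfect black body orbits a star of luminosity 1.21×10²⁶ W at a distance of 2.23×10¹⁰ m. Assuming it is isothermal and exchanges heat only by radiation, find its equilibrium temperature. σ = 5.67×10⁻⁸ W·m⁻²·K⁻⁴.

First find the stellar flux at distance d: S = L/(4πd²) = 1.21×10²⁶/(4π·(2.23×10¹⁰)²) = 19360 W/m².
For an isothermal sphere, absorbed (1−a)S·πr² = emitted σ·4πr²·T⁴, so T⁴ = (1−a)S/(4σ).
T⁴ = 1.00·19360/(4·5.67×10⁻⁸) = 8.537×10¹⁰ K⁴.

T ≈ 541 K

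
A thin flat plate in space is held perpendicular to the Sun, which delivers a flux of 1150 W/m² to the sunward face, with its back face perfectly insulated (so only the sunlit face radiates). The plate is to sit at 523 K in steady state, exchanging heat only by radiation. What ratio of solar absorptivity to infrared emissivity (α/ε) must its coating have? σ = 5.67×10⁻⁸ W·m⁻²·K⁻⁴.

α/ε ≈ 3.69

Balance: αS·A = εσ·1A·T⁴ ⇒ α/ε = σT⁴/S.
α/ε = 5.67×10⁻⁸·(523)⁴/1150 = 5.67×10⁻⁸·7.482×10¹⁰/1150.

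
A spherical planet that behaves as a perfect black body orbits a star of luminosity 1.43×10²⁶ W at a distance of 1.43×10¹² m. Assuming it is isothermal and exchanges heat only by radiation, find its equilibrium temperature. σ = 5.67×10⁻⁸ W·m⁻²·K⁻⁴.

First find the stellar flux at distance d: S = L/(4πd²) = 1.43×10²⁶/(4π·(1.43×10¹²)²) = 5.565 W/m².
For an isothermal sphere, absorbed (1−a)S·πr² = emitted σ·4πr²·T⁴, so T⁴ = (1−a)S/(4σ).
T⁴ = 1.00·5.565/(4·5.67×10⁻⁸) = 2.454×10⁷ K⁴.

T ≈ 70.4 K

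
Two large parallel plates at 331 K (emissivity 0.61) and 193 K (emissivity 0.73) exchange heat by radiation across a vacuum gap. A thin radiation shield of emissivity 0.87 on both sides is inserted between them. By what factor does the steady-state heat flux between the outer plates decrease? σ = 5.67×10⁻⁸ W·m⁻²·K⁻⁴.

factor ≈ 1.65

Without shield: q₀ = σΔ(T⁴)/(1/ε₁+1/ε₂−1) with denominator 2.009.
With shield the two gaps are in series; the resistances add: (1/ε₁+1/ε_s−1)+(1/ε_s+1/ε₂−1) = 1.789+1.519 = 3.308.
Heat-flux ratio q₀/q = 3.308/2.009.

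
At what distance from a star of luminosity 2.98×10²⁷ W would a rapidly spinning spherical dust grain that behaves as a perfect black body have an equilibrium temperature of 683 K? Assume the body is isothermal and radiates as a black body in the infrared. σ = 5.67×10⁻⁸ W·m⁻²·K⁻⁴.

d ≈ 6.93×10¹⁰ m

For an isothermal black-emitting sphere, (1−a)S·πr² = σ·4πr²·T⁴ ⇒ S = 4σT⁴/(1−a).
S = 4·5.67×10⁻⁸·(683)⁴/1.00 = 49350 W/m².
Flux falls as S = L/(4πd²), so d = √(L/(4πS)) = √(2.98×10²⁷/(4π·49350)).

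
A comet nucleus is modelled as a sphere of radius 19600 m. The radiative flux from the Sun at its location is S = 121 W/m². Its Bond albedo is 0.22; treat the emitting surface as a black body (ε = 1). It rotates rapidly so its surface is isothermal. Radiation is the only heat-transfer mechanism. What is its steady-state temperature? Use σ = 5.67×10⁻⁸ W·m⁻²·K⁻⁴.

T ≈ 143 K

At equilibrium, absorbed power = emitted power.
Absorbing cross-section = πr² = 1.207×10⁹ m²; emitting surface = 4πr² = 4.827×10⁹ m² (ratio 4).
(1−a)S·A_cross = εσ·A_surf·T⁴  ⇒  T⁴ = (1−a)S/(4σ).
T⁴ = 0.780·121/(4·5.67×10⁻⁸) = 4.161×10⁸ K⁴.
T = (4.161×10⁸)^(1/4).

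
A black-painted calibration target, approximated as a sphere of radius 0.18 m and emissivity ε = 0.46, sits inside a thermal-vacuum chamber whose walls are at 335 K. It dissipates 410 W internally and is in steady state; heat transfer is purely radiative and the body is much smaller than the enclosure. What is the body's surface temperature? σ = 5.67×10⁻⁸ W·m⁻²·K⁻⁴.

For a small grey body in a large enclosure, net radiated power = εσA(T⁴ − T_w⁴).
Steady state: P = εσA(T⁴ − T_w⁴) with A = 4πr² = 0.4072 m².
T⁴ = P/(εσA) + T_w⁴ = 410/(0.46·5.67×10⁻⁸·0.4072) + (335)⁴
    = 3.861×10¹⁰ + 1.259×10¹⁰ = 5.120×10¹⁰ K⁴.

T ≈ 476 K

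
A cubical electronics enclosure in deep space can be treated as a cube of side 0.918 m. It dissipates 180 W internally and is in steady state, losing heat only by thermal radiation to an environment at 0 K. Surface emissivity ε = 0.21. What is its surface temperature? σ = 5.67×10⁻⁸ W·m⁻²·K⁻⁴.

T ≈ 234 K

Steady state: internal power = radiated power, P = εσA T⁴.
Radiating area A = 6L² = 5.056 m².
T⁴ = P/(εσA) = 180/(0.21·5.67×10⁻⁸·5.056) = 2.990×10⁹ K⁴.
T = (2.990×10⁹)^(1/4).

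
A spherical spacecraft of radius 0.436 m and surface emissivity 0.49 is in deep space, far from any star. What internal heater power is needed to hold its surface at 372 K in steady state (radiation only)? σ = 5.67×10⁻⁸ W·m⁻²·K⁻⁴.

P ≈ 1270 W

P = εσ·4πr²·T⁴.
4πr² = 2.389 m²; T⁴ = 1.915×10¹⁰ K⁴.
P = 0.49·5.67×10⁻⁸·2.389·1.915×10¹⁰.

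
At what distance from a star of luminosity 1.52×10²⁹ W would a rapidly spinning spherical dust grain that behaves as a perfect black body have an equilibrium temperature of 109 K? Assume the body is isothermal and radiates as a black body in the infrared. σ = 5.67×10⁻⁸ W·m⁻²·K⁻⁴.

d ≈ 1.94×10¹³ m

For an isothermal black-emitting sphere, (1−a)S·πr² = σ·4πr²·T⁴ ⇒ S = 4σT⁴/(1−a).
S = 4·5.67×10⁻⁸·(109)⁴/1.00 = 32.01 W/m².
Flux falls as S = L/(4πd²), so d = √(L/(4πS)) = √(1.52×10²⁹/(4π·32.01)).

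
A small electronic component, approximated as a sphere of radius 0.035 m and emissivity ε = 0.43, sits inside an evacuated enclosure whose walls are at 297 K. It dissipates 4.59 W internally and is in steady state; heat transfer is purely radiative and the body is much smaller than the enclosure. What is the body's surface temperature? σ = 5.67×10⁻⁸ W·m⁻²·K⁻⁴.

T ≈ 376 K

For a small grey body in a large enclosure, net radiated power = εσA(T⁴ − T_w⁴).
Steady state: P = εσA(T⁴ − T_w⁴) with A = 4πr² = 0.01539 m².
T⁴ = P/(εσA) + T_w⁴ = 4.59/(0.43·5.67×10⁻⁸·0.01539) + (297)⁴
    = 1.223×10¹⁰ + 7.781×10⁹ = 2.001×10¹⁰ K⁴.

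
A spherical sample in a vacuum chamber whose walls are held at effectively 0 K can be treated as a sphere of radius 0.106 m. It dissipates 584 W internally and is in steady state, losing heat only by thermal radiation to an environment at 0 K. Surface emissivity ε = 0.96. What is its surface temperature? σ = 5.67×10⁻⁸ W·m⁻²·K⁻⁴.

T ≈ 525 K

Steady state: internal power = radiated power, P = εσA T⁴.
Radiating area A = 4πr² = 0.1412 m².
T⁴ = P/(εσA) = 584/(0.96·5.67×10⁻⁸·0.1412) = 7.599×10¹⁰ K⁴.
T = (7.599×10¹⁰)^(1/4).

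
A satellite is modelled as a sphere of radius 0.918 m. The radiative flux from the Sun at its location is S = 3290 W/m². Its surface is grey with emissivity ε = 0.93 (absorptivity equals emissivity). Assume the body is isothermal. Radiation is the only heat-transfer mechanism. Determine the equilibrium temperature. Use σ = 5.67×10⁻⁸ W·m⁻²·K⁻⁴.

At equilibrium, absorbed power = emitted power.
Absorbing cross-section = πr² = 2.647 m²; emitting surface = 4πr² = 10.59 m² (ratio 4).
εS·A_cross = εσ·A_surf·T⁴  ⇒  T⁴ = S/(4σ)   (ε cancels).
T⁴ = 3290/(4·5.67×10⁻⁸) = 1.451×10¹⁰ K⁴.
T = (1.451×10¹⁰)^(1/4).

T ≈ 347 K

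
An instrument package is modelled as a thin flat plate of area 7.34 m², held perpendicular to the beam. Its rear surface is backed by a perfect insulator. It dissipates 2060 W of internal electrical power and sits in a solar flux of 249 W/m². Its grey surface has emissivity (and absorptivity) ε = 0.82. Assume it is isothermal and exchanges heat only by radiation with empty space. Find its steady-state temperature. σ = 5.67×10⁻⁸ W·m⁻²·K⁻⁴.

T ≈ 320 K

At steady state, absorbed solar power + internal power = radiated power.
Absorbed: α·S·A_cross = 0.82·249·7.340 = 1499 W (cross-section A).
Total input = 1499 + 2060 = 3559 W.
Radiated: εσ·A_surf·T⁴ with A_surf = A = 7.340 m².
T⁴ = 3559/(0.82·5.67×10⁻⁸·7.340) = 1.043×10¹⁰ K⁴.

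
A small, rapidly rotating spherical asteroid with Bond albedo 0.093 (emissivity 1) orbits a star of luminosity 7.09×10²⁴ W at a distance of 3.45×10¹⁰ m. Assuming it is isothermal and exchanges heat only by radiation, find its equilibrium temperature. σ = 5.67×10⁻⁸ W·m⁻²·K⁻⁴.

First find the stellar flux at distance d: S = L/(4πd²) = 7.09×10²⁴/(4π·(3.45×10¹⁰)²) = 474.0 W/m².
For an isothermal sphere, absorbed (1−a)S·πr² = emitted σ·4πr²·T⁴, so T⁴ = (1−a)S/(4σ).
T⁴ = 0.907·474.0/(4·5.67×10⁻⁸) = 1.896×10⁹ K⁴.

T ≈ 209 K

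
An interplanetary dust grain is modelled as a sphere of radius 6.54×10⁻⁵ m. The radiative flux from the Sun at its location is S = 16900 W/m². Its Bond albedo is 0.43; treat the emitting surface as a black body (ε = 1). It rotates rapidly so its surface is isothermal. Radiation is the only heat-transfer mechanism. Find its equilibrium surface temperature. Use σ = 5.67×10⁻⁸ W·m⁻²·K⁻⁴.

T ≈ 454 K

At equilibrium, absorbed power = emitted power.
Absorbing cross-section = πr² = 1.344×10⁻⁸ m²; emitting surface = 4πr² = 5.375×10⁻⁸ m² (ratio 4).
(1−a)S·A_cross = εσ·A_surf·T⁴  ⇒  T⁴ = (1−a)S/(4σ).
T⁴ = 0.570·16900/(4·5.67×10⁻⁸) = 4.247×10¹⁰ K⁴.
T = (4.247×10¹⁰)^(1/4).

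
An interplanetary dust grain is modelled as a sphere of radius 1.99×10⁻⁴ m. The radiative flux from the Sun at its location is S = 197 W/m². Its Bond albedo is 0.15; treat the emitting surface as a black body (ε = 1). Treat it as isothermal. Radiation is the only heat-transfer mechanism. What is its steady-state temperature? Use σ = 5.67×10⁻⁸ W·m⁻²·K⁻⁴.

At equilibrium, absorbed power = emitted power.
Absorbing cross-section = πr² = 1.244×10⁻⁷ m²; emitting surface = 4πr² = 4.976×10⁻⁷ m² (ratio 4).
(1−a)S·A_cross = εσ·A_surf·T⁴  ⇒  T⁴ = (1−a)S/(4σ).
T⁴ = 0.850·197/(4·5.67×10⁻⁸) = 7.383×10⁸ K⁴.
T = (7.383×10⁸)^(1/4).

T ≈ 165 K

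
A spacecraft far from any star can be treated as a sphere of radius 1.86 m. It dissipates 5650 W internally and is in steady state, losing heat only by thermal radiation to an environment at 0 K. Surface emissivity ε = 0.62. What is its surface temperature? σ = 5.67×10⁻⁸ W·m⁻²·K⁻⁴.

T ≈ 247 K

Steady state: internal power = radiated power, P = εσA T⁴.
Radiating area A = 4πr² = 43.47 m².
T⁴ = P/(εσA) = 5650/(0.62·5.67×10⁻⁸·43.47) = 3.697×10⁹ K⁴.
T = (3.697×10⁹)^(1/4).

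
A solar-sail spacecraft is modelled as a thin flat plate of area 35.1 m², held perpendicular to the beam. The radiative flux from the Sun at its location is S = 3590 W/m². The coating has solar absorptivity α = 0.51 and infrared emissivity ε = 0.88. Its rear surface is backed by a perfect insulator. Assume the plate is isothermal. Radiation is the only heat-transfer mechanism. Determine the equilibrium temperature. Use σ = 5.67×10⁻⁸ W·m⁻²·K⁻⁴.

T ≈ 438 K

At equilibrium, absorbed power = emitted power.
Absorbing cross-section = A = 35.10 m²; emitting surface = A = 35.10 m² (ratio 1).
αS·A_cross = εσ·A_surf·T⁴  ⇒  T⁴ = αS/(ε·1σ).
T⁴ = 0.510·3590/(0.88·1·5.67×10⁻⁸) = 3.669×10¹⁰ K⁴.
T = (3.669×10¹⁰)^(1/4).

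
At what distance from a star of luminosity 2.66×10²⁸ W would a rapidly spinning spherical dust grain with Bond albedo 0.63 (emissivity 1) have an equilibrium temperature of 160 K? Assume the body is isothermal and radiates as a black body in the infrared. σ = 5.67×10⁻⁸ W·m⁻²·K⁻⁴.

d ≈ 2.30×10¹² m

For an isothermal black-emitting sphere, (1−a)S·πr² = σ·4πr²·T⁴ ⇒ S = 4σT⁴/(1−a).
S = 4·5.67×10⁻⁸·(160)⁴/0.370 = 401.7 W/m².
Flux falls as S = L/(4πd²), so d = √(L/(4πS)) = √(2.66×10²⁸/(4π·401.7)).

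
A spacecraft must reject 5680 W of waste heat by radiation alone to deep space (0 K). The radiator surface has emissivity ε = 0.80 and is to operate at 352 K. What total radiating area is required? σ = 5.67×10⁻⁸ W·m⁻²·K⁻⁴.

P = εσA T⁴ ⇒ A = P/(εσT⁴).
T⁴ = 1.535×10¹⁰ K⁴.
A = 5680/(0.80 × 5.67×10⁻⁸ × 1.535×10¹⁰).

A ≈ 8.16 m²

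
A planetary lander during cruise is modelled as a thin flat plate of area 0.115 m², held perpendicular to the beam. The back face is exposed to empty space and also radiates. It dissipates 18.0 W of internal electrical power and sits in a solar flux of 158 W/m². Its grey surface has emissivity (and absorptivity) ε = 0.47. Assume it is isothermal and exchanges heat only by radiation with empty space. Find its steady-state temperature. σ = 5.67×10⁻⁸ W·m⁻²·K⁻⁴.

At steady state, absorbed solar power + internal power = radiated power.
Absorbed: α·S·A_cross = 0.47·158·0.1150 = 8.540 W (cross-section A).
Total input = 8.540 + 18.0 = 26.54 W.
Radiated: εσ·A_surf·T⁴ with A_surf = 2A = 0.2300 m².
T⁴ = 26.54/(0.47·5.67×10⁻⁸·0.2300) = 4.330×10⁹ K⁴.

T ≈ 257 K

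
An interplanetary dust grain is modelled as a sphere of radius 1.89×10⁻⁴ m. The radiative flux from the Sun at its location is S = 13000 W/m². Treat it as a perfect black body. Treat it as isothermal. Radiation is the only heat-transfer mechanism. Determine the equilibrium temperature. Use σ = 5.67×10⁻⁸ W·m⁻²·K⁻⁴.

At equilibrium, absorbed power = emitted power.
Absorbing cross-section = πr² = 1.122×10⁻⁷ m²; emitting surface = 4πr² = 4.489×10⁻⁷ m² (ratio 4).
S·A_cross = εσ·A_surf·T⁴  ⇒  T⁴ = S/(4σ).
T⁴ = 1.00·13000/(4·5.67×10⁻⁸) = 5.732×10¹⁰ K⁴.
T = (5.732×10¹⁰)^(1/4).

T ≈ 489 K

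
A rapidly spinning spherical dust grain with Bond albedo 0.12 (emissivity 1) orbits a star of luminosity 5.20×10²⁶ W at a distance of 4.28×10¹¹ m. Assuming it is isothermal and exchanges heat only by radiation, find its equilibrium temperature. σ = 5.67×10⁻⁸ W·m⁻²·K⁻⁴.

T ≈ 172 K

First find the stellar flux at distance d: S = L/(4πd²) = 5.20×10²⁶/(4π·(4.28×10¹¹)²) = 225.9 W/m².
For an isothermal sphere, absorbed (1−a)S·πr² = emitted σ·4πr²·T⁴, so T⁴ = (1−a)S/(4σ).
T⁴ = 0.880·225.9/(4·5.67×10⁻⁸) = 8.765×10⁸ K⁴.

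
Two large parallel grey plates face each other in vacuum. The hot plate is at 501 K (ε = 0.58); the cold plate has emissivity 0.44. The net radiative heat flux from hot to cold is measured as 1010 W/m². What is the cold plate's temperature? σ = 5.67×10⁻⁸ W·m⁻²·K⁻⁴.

q = σ(T₁⁴ − T₂⁴)/(1/ε₁ + 1/ε₂ − 1); denominator = 2.997.
T₂⁴ = T₁⁴ − q·(1/ε₁+1/ε₂−1)/σ = 6.300×10¹⁰ − 1010·2.997/5.67×10⁻⁸
    = 9.618×10⁹ K⁴.

T₂ ≈ 313 K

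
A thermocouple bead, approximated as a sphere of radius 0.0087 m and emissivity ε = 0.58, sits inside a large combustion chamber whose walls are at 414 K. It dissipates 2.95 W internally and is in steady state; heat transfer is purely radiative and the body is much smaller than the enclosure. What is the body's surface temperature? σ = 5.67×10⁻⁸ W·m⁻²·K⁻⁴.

For a small grey body in a large enclosure, net radiated power = εσA(T⁴ − T_w⁴).
Steady state: P = εσA(T⁴ − T_w⁴) with A = 4πr² = 9.511×10⁻⁴ m².
T⁴ = P/(εσA) + T_w⁴ = 2.95/(0.58·5.67×10⁻⁸·9.511×10⁻⁴) + (414)⁴
    = 9.431×10¹⁰ + 2.938×10¹⁰ = 1.237×10¹¹ K⁴.

T ≈ 593 K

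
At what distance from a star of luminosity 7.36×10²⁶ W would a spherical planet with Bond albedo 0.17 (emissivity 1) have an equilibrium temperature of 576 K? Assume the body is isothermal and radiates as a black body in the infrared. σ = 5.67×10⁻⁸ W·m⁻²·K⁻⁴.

d ≈ 4.41×10¹⁰ m

For an isothermal black-emitting sphere, (1−a)S·πr² = σ·4πr²·T⁴ ⇒ S = 4σT⁴/(1−a).
S = 4·5.67×10⁻⁸·(576)⁴/0.830 = 30080 W/m².
Flux falls as S = L/(4πd²), so d = √(L/(4πS)) = √(7.36×10²⁶/(4π·30080)).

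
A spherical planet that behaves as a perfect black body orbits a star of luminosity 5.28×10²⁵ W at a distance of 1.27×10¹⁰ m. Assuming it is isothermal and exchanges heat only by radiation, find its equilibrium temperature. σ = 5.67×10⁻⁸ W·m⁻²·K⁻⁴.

First find the stellar flux at distance d: S = L/(4πd²) = 5.28×10²⁵/(4π·(1.27×10¹⁰)²) = 26050 W/m².
For an isothermal sphere, absorbed (1−a)S·πr² = emitted σ·4πr²·T⁴, so T⁴ = (1−a)S/(4σ).
T⁴ = 1.00·26050/(4·5.67×10⁻⁸) = 1.149×10¹¹ K⁴.

T ≈ 582 K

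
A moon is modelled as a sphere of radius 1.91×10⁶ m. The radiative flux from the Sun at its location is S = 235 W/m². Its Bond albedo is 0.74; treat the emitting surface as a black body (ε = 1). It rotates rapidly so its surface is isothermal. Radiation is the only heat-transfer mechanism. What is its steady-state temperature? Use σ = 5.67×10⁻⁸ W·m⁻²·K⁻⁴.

At equilibrium, absorbed power = emitted power.
Absorbing cross-section = πr² = 1.146×10¹³ m²; emitting surface = 4πr² = 4.584×10¹³ m² (ratio 4).
(1−a)S·A_cross = εσ·A_surf·T⁴  ⇒  T⁴ = (1−a)S/(4σ).
T⁴ = 0.260·235/(4·5.67×10⁻⁸) = 2.694×10⁸ K⁴.
T = (2.694×10⁸)^(1/4).

T ≈ 128 K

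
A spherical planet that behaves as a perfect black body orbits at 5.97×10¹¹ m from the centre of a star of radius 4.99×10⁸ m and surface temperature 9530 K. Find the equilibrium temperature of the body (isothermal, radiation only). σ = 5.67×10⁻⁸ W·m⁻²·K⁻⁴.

The star's surface emits σT_*⁴; at distance d the flux is S = σT_*⁴(R_*/d)².
S = 5.67×10⁻⁸·(9530)⁴·(4.99×10⁸/5.97×10¹¹)² = 326.7 W/m².
For an isothermal sphere T⁴ = (1−a)S/(4σ) = 1.441×10⁹ K⁴.

T ≈ 195 K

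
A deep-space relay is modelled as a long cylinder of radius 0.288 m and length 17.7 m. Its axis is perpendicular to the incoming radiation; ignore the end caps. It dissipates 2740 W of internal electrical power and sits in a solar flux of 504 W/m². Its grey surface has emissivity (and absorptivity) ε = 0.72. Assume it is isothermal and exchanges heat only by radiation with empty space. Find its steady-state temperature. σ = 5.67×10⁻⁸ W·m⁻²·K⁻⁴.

At steady state, absorbed solar power + internal power = radiated power.
Absorbed: α·S·A_cross = 0.72·504·10.20 = 3700 W (cross-section 2rL).
Total input = 3700 + 2740 = 6440 W.
Radiated: εσ·A_surf·T⁴ with A_surf = 2πrL = 32.03 m².
T⁴ = 6440/(0.72·5.67×10⁻⁸·32.03) = 4.925×10⁹ K⁴.

T ≈ 265 K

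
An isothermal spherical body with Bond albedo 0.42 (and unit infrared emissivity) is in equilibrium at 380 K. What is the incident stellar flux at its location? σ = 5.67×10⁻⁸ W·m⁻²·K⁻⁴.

(1−a)S·πr² = σ·4πr²·T⁴ ⇒ S = 4σT⁴/(1−a).
S = 4·5.67×10⁻⁸·2.085×10¹⁰/0.580.

S ≈ 8150 W/m²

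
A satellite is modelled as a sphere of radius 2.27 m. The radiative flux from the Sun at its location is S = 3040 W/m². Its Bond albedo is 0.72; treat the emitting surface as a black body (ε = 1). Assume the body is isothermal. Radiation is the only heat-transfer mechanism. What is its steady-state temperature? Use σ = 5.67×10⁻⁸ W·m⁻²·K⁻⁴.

At equilibrium, absorbed power = emitted power.
Absorbing cross-section = πr² = 16.19 m²; emitting surface = 4πr² = 64.75 m² (ratio 4).
(1−a)S·A_cross = εσ·A_surf·T⁴  ⇒  T⁴ = (1−a)S/(4σ).
T⁴ = 0.280·3040/(4·5.67×10⁻⁸) = 3.753×10⁹ K⁴.
T = (3.753×10⁹)^(1/4).

T ≈ 248 K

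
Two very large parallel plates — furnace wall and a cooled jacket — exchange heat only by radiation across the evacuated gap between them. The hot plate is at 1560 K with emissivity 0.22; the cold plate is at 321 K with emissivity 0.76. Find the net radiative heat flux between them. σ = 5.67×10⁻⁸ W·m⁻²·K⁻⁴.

For two infinite grey parallel plates, q = σ(T₁⁴ − T₂⁴)/(1/ε₁ + 1/ε₂ − 1).
T₁⁴ − T₂⁴ = 5.922×10¹² − 1.062×10¹⁰ = 5.912×10¹² K⁴.
1/ε₁ + 1/ε₂ − 1 = 4.545 + 1.316 − 1 = 4.861.
q = 5.67×10⁻⁸ × 5.912×10¹² / 4.861.

q ≈ 69000 W/m²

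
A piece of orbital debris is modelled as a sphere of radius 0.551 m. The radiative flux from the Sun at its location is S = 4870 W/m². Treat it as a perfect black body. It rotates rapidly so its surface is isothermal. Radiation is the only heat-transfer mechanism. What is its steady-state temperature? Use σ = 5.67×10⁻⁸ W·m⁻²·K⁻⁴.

At equilibrium, absorbed power = emitted power.
Absorbing cross-section = πr² = 0.9538 m²; emitting surface = 4πr² = 3.815 m² (ratio 4).
S·A_cross = εσ·A_surf·T⁴  ⇒  T⁴ = S/(4σ).
T⁴ = 1.00·4870/(4·5.67×10⁻⁸) = 2.147×10¹⁰ K⁴.
T = (2.147×10¹⁰)^(1/4).

T ≈ 383 K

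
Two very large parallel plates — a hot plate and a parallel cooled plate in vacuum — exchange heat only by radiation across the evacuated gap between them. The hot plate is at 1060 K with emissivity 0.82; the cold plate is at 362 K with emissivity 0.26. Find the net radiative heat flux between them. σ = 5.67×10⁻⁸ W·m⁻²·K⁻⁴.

q ≈ 17400 W/m²

For two infinite grey parallel plates, q = σ(T₁⁴ − T₂⁴)/(1/ε₁ + 1/ε₂ − 1).
T₁⁴ − T₂⁴ = 1.262×10¹² − 1.717×10¹⁰ = 1.245×10¹² K⁴.
1/ε₁ + 1/ε₂ − 1 = 1.220 + 3.846 − 1 = 4.066.
q = 5.67×10⁻⁸ × 1.245×10¹² / 4.066.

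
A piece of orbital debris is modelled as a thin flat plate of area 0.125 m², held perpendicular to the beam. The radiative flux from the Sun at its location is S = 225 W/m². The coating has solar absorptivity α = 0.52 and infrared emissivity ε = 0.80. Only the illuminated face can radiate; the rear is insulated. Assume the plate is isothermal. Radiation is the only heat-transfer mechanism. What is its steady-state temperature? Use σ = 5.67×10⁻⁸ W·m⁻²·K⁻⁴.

T ≈ 225 K

At equilibrium, absorbed power = emitted power.
Absorbing cross-section = A = 0.1250 m²; emitting surface = A = 0.1250 m² (ratio 1).
αS·A_cross = εσ·A_surf·T⁴  ⇒  T⁴ = αS/(ε·1σ).
T⁴ = 0.520·225/(0.80·1·5.67×10⁻⁸) = 2.579×10⁹ K⁴.
T = (2.579×10⁹)^(1/4).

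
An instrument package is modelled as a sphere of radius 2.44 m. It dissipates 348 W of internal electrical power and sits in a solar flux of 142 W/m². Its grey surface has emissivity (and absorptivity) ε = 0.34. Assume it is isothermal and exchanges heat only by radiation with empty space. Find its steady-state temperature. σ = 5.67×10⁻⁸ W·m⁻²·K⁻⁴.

At steady state, absorbed solar power + internal power = radiated power.
Absorbed: α·S·A_cross = 0.34·142·18.70 = 903.0 W (cross-section πr²).
Total input = 903.0 + 348 = 1251 W.
Radiated: εσ·A_surf·T⁴ with A_surf = 4πr² = 74.82 m².
T⁴ = 1251/(0.34·5.67×10⁻⁸·74.82) = 8.674×10⁸ K⁴.

T ≈ 172 K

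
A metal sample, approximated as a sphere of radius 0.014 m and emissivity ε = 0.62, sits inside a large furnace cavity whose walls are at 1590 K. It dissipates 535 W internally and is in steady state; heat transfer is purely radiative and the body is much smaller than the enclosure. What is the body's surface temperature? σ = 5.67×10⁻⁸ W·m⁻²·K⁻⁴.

T ≈ 1880 K

For a small grey body in a large enclosure, net radiated power = εσA(T⁴ − T_w⁴).
Steady state: P = εσA(T⁴ − T_w⁴) with A = 4πr² = 0.002463 m².
T⁴ = P/(εσA) + T_w⁴ = 535/(0.62·5.67×10⁻⁸·0.002463) + (1590)⁴
    = 6.179×10¹² + 6.391×10¹² = 1.257×10¹³ K⁴.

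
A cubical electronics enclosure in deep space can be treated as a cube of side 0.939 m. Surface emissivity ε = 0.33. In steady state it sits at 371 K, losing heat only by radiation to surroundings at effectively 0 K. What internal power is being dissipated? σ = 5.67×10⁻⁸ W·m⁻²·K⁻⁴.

P ≈ 1880 W

Steady state: P = εσA T⁴.
A = 6L² = 5.290 m²; T⁴ = (371)⁴ = 1.895×10¹⁰ K⁴.
P = 0.33 × 5.67×10⁻⁸ × 5.290 × 1.895×10¹⁰.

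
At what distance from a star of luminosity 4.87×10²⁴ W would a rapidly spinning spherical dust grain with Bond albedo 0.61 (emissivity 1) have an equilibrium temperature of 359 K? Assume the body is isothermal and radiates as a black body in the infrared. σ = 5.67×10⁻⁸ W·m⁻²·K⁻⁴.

d ≈ 6.33×10⁹ m

For an isothermal black-emitting sphere, (1−a)S·πr² = σ·4πr²·T⁴ ⇒ S = 4σT⁴/(1−a).
S = 4·5.67×10⁻⁸·(359)⁴/0.390 = 9660 W/m².
Flux falls as S = L/(4πd²), so d = √(L/(4πS)) = √(4.87×10²⁴/(4π·9660)).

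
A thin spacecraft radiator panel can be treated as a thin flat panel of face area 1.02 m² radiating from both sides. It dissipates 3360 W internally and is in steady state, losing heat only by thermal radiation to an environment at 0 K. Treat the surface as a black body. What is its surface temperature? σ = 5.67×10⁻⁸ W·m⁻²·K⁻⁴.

Steady state: internal power = radiated power, P = εσA T⁴.
Radiating area A = 2·1.02 = 2.040 m².
T⁴ = P/(εσA) = 3360/(1.0·5.67×10⁻⁸·2.040) = 2.905×10¹⁰ K⁴.
T = (2.905×10¹⁰)^(1/4).

T ≈ 413 K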